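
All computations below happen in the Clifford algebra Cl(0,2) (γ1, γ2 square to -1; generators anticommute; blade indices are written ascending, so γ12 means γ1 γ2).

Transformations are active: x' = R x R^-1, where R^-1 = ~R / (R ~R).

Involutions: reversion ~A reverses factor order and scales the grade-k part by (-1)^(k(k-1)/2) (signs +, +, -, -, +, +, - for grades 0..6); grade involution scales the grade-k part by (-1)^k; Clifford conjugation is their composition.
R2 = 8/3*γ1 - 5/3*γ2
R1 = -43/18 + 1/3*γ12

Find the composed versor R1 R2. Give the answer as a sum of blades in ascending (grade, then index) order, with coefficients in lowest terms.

Distribute over the terms of R1 (each basis-blade product reordered to ascending indices, repeated generators contracted through their squares):
(-43/18) R2 = -172/27*γ1 + 215/54*γ2
(1/3*γ12) R2 = 5/9*γ1 + 8/9*γ2
Summing the partial products and collecting blades:
Answer: -157/27*γ1 + 263/54*γ2


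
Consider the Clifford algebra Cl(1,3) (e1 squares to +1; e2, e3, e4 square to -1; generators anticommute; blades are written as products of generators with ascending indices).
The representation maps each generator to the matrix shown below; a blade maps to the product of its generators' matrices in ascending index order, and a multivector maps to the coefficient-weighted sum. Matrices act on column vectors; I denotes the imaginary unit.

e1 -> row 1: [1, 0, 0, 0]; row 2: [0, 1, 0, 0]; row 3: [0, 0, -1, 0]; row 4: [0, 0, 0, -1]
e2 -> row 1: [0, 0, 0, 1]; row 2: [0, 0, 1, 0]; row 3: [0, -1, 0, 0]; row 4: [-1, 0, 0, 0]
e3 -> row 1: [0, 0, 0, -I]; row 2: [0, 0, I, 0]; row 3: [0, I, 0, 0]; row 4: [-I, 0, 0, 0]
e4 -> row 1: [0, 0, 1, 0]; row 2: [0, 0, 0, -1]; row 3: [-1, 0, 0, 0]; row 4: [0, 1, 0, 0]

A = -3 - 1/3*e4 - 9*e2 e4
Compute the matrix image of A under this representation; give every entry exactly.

Bivector images (products of the table entries): rho(e2 e4) = rho(e2)rho(e4) = row 1: [0, 1, 0, 0]; row 2: [-1, 0, 0, 0]; row 3: [0, 0, 0, 1]; row 4: [0, 0, -1, 0].
M = (-3)*1 + (-1/3)*rho(e4) + (-9)*rho(e2 e4), summed entrywise (1 is the identity matrix):
Answer: row 1: [-3, -9, -1/3, 0]; row 2: [9, -3, 0, 1/3]; row 3: [1/3, 0, -3, -9]; row 4: [0, -1/3, 9, -3]


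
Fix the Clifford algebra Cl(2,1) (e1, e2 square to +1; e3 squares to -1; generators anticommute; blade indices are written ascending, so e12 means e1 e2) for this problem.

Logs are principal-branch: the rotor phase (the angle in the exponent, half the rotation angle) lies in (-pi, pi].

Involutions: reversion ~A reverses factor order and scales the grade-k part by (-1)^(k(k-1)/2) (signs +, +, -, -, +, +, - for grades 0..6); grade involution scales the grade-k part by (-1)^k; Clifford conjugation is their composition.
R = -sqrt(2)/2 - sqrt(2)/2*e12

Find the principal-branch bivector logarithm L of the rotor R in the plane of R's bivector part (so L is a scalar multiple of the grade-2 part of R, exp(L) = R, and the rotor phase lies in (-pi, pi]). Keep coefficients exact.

The scalar part of R is -sqrt(2)/2, so the principal-branch rotor phase is pinned; divide the bivector part by its sine to get the unit plane — L is the phase times that plane.
Concretely: cos(phase) = -sqrt(2)/2 gives phase = ±3*pi/4, and since phase/sin(phase) is even the sign is immaterial: L = (phase/sin(phase)) * <R>_2 = (3*sqrt(2)*pi/4) * <R>_2.
Answer: -3*pi/4*e12


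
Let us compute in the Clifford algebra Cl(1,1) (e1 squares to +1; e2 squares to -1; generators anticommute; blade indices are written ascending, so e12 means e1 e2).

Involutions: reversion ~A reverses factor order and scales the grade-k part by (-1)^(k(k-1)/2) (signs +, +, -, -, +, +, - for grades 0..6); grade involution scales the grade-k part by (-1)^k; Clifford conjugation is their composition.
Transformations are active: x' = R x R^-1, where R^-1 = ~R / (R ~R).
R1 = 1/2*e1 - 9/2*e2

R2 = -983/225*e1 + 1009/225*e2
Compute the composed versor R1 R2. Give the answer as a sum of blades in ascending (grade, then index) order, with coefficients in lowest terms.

Distribute over the terms of R1 (each basis-blade product reordered to ascending indices, repeated generators contracted through their squares):
(1/2*e1) R2 = -983/450 + 1009/450*e12
(-9/2*e2) R2 = 1009/50 - 983/50*e12
Summing the partial products and collecting blades:
Answer: 4049/225 - 3919/225*e12


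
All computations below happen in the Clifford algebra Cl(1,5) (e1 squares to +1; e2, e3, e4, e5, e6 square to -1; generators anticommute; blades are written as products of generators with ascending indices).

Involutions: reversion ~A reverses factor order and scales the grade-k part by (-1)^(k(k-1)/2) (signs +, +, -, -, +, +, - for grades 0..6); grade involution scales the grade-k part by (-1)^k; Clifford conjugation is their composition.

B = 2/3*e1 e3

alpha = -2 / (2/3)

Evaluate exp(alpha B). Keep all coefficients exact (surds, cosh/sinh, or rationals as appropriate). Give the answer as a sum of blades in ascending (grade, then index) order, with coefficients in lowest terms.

B^2 = (2/3)^2*(e1 e3)^2 = 4/9*(+1) = 4/9 (a basis 2-blade squares to minus the product of its generators' squares).
B^2 = 4/9 — a positive square means the series sums to a boost: l = 2/3, alpha*l = -2, so exp(alpha B) = cosh(-2) + (sinh(-2)/(2/3))*B = cosh(2) + (-3*sinh(2)/2)*B.
Answer: cosh(2) - sinh(2)*e1 e3


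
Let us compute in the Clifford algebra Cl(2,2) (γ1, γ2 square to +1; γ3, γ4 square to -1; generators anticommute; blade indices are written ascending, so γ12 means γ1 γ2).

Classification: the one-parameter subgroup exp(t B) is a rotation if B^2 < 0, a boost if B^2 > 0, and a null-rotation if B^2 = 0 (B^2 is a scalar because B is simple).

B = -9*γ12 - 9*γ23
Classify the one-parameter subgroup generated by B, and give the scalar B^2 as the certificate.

B^2 term by term: the squares give (-9)^2*(γ12)^2 + (-9)^2*(γ23)^2 = 81*(-1) + 81*(+1) = 0 (each basis 2-blade squares to minus the product of its generators' squares); cross terms between blades sharing an index anticommute and cancel. So B^2 = 0.
Answer: null-rotation, certificate B^2 = 0. Because 0 is invariant under every versor sandwich, the classification follows from its sign alone.


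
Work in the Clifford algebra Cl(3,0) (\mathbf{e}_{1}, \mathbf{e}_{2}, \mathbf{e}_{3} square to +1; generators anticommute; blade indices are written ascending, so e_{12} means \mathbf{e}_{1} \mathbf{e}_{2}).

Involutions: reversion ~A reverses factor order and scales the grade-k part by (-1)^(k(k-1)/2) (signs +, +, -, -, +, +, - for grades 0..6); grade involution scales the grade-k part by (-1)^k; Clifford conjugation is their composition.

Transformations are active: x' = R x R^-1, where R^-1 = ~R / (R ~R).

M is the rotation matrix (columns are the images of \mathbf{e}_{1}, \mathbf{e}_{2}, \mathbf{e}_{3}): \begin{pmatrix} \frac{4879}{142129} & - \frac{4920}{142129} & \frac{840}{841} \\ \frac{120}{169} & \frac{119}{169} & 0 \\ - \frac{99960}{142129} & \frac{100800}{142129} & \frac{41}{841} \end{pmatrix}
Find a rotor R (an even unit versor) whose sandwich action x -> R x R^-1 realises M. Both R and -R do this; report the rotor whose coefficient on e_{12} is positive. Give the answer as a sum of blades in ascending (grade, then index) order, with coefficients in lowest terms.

Method: write R = a + b12*e_{12} + b13*e_{13} + b23*e_{23} with a^2 + b12^2 + b13^2 + b23^2 = 1 (so R^-1 = ~R). Expanding the columns R e_j ~R gives tr M = 4a^2 - 1 and, from the antisymmetric part, M21 - M12 = -4a*b12, M13 - M31 = 4a*b13, M32 - M23 = -4a*b23.
Here tr M = \frac{111887}{142129}, so a^2 = (1 + tr M)/4 = \frac{63504}{142129} and a = ±\frac{252}{377}. Taking a = \frac{252}{377}: M21 - M12 = \frac{105840}{142129}, M13 - M31 = \frac{241920}{142129}, M32 - M23 = \frac{100800}{142129}, giving b12 = -\frac{105}{377}, b13 = \frac{240}{377}, b23 = -\frac{100}{377}, i.e. R = \frac{252}{377} - \frac{105}{377} e_{12} + \frac{240}{377} e_{13} - \frac{100}{377} e_{23}.
Its e_{12} coefficient is negative, so report the other preimage -R.
Answer: -\frac{252}{377} + \frac{105}{377} e_{12} - \frac{240}{377} e_{13} + \frac{100}{377} e_{23}. Key observation: the double cover Spin(3) -> SO(3) sends R and -R to the same matrix (trace \frac{111887}{142129} here), so the stated sign of the e_{12} coefficient is what selects one sheet.


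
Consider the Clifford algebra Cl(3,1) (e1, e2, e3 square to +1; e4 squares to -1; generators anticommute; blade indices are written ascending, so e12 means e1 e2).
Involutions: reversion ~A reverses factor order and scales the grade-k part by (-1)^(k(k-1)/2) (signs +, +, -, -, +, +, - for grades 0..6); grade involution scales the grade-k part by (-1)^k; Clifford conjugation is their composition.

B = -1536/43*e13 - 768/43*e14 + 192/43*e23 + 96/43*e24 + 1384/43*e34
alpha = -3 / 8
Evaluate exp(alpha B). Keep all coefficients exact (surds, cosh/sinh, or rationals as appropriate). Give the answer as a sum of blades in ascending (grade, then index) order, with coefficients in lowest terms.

B^2 term by term: the squares give (-1536/43)^2*(e13)^2 + (-768/43)^2*(e14)^2 + (192/43)^2*(e23)^2 + (96/43)^2*(e24)^2 + (1384/43)^2*(e34)^2 = 2359296/1849*(-1) + 589824/1849*(+1) + 36864/1849*(-1) + 9216/1849*(+1) + 1915456/1849*(+1) = 64 (each basis 2-blade squares to minus the product of its generators' squares); cross terms between blades sharing an index anticommute and cancel; the commuting (index-disjoint) pairs give grade-4 terms 2*c*c'*(blade product), which cancel blade by blade — e1234: 294912/1849 - 294912/1849 = 0 — confirming B is simple. So B^2 = 64.
B^2 = 64 — B^2 > 0, so the exponential closes hyperbolically: l = 8, alpha*l = -3, so exp(alpha B) = cosh(-3) + (sinh(-3)/8)*B = cosh(3) + (-sinh(3)/8)*B.
Answer: cosh(3) + 192*sinh(3)/43*e13 + 96*sinh(3)/43*e14 - 24*sinh(3)/43*e23 - 12*sinh(3)/43*e24 - 173*sinh(3)/43*e34


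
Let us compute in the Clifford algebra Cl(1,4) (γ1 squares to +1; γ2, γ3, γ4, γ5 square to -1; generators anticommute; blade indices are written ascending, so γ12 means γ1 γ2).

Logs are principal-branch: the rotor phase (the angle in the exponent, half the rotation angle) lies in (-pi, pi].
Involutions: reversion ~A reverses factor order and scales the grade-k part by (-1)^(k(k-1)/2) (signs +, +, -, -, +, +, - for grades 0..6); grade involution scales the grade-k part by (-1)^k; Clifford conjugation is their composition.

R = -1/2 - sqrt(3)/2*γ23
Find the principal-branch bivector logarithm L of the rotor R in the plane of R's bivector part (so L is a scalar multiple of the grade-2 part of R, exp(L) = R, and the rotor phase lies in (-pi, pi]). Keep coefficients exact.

The scalar part of R is -1/2, which fixes the principal-branch rotor phase; the unit plane is then the bivector part divided by the sine of that phase, and L is that plane scaled by the phase.
Concretely: cos(phase) = -1/2 gives phase = ±2*pi/3, and since phase/sin(phase) is even the sign is immaterial: L = (phase/sin(phase)) * <R>_2 = (4*sqrt(3)*pi/9) * <R>_2.
Answer: -2*pi/3*γ23


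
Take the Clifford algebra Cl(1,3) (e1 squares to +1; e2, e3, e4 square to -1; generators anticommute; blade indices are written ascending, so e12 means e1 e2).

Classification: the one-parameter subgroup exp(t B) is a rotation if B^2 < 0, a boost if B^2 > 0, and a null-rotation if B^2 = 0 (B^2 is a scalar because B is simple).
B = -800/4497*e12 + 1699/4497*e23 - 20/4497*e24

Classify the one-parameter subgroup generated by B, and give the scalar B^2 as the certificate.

B^2 term by term: the squares give (-800/4497)^2*(e12)^2 + (1699/4497)^2*(e23)^2 + (-20/4497)^2*(e24)^2 = 640000/20223009*(+1) + 2886601/20223009*(-1) + 400/20223009*(-1) = -1/9 (each basis 2-blade squares to minus the product of its generators' squares); cross terms between blades sharing an index anticommute and cancel. So B^2 = -1/9.
Answer: rotation, certificate B^2 = -1/9. No conjugation can change B^2 = -1/9; the sign gives the class.


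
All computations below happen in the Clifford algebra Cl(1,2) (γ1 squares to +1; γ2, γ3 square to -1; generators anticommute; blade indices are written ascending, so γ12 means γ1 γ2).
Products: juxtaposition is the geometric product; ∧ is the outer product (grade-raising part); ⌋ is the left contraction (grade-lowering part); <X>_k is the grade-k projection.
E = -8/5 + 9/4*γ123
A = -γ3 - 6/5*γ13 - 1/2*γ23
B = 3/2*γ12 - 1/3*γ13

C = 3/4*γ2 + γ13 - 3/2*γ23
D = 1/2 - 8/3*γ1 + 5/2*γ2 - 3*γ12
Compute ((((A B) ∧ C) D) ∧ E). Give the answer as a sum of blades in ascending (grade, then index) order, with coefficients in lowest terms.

step 1: 2/5 + 1/3*γ1 - 1/6*γ12 - 3/4*γ13 - 9/5*γ23 - 3/2*γ123
step 2: 3/10*γ2 + 1/4*γ12 + 2/5*γ13 - 3/5*γ23 + 1/16*γ123
step 3: -3/2 - 61/40*γ1 + 49/60*γ2 - 149/240*γ3 + 37/40*γ12 + 69/32*γ13 - 5/3*γ23 + 101/160*γ123
step 4: 12/5 + 61/25*γ1 - 98/75*γ2 + 149/150*γ3 - 37/25*γ12 - 69/20*γ13 + 8/3*γ23 - 877/200*γ123
Answer: 12/5 + 61/25*γ1 - 98/75*γ2 + 149/150*γ3 - 37/25*γ12 - 69/20*γ13 + 8/3*γ23 - 877/200*γ123


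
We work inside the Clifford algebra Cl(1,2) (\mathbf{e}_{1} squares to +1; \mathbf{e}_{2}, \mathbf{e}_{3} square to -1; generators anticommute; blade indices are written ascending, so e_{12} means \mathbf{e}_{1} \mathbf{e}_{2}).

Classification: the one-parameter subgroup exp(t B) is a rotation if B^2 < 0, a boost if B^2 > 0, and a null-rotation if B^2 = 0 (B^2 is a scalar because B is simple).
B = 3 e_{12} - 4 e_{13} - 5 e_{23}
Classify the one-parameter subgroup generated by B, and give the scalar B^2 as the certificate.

B^2 term by term: the squares give (3)^2*(e_{12})^2 + (-4)^2*(e_{13})^2 + (-5)^2*(e_{23})^2 = 9*(+1) + 16*(+1) + 25*(-1) = 0 (each basis 2-blade squares to minus the product of its generators' squares); cross terms between blades sharing an index anticommute and cancel. So B^2 = 0.
Answer: null-rotation, certificate B^2 = 0. Key observation: B^2 = 0 is a conjugation invariant, so its sign decides the class regardless of the surface form of B.


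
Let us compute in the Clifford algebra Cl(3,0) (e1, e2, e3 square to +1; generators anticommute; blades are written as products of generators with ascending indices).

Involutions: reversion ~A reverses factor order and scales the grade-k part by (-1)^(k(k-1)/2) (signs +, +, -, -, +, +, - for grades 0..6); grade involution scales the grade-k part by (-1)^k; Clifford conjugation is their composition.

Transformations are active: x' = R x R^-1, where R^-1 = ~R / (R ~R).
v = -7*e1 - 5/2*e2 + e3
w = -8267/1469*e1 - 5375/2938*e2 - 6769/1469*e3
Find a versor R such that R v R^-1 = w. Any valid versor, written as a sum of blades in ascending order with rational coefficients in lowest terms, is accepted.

Key observation: q(v) = q(w) = 225/4 (sandwiches preserve the norm), so R = v + w = -18550/1469*e1 - 6360/1469*e2 - 5300/1469*e3 works whenever it is invertible — the component of v along it is kept and (v - w)/2 reverses, sending v to w.
Answer: -18550/1469*e1 - 6360/1469*e2 - 5300/1469*e3


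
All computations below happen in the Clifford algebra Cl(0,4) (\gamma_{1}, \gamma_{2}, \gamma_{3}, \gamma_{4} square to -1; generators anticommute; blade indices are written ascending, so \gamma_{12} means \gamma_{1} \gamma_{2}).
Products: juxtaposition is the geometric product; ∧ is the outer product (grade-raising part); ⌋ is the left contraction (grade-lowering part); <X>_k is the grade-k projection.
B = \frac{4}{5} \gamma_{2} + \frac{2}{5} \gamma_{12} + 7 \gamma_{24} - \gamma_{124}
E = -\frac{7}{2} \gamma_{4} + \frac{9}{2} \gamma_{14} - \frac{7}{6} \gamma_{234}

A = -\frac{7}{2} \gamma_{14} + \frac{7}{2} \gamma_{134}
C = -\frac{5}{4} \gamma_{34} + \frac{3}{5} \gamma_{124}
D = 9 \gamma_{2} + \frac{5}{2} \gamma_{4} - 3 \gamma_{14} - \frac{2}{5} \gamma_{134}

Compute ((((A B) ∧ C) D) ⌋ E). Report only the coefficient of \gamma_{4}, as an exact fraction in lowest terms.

step 1: \frac{7}{2} \gamma_{2} - \frac{49}{2} \gamma_{12} - \frac{7}{2} \gamma_{23} + \frac{7}{5} \gamma_{24} - \frac{49}{2} \gamma_{123} + \frac{14}{5} \gamma_{124} - \frac{7}{5} \gamma_{234} + \frac{14}{5} \gamma_{1234}
step 2: -\frac{35}{8} \gamma_{234} + \frac{245}{8} \gamma_{1234}
step 3: \frac{49}{4} \gamma_{2} + \frac{7}{4} \gamma_{12} + \frac{1645}{16} \gamma_{23} + \frac{315}{8} \gamma_{34} - \frac{1015}{16} \gamma_{123} - \frac{2205}{8} \gamma_{134}
step 4: \frac{735}{16} \gamma_{2} + \frac{11515}{96} \gamma_{4} + \frac{343}{24} \gamma_{34}
Answer: \frac{11515}{96}


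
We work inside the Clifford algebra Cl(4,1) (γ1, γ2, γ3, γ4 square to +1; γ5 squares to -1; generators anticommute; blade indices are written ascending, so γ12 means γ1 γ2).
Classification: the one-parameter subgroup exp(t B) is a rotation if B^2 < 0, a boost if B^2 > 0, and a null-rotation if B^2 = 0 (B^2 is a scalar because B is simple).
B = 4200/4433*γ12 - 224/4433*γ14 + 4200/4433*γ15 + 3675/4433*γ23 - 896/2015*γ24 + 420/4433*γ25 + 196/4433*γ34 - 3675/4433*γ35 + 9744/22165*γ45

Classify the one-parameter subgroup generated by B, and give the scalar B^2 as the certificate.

B^2 term by term: the squares give (4200/4433)^2*(γ12)^2 + (-224/4433)^2*(γ14)^2 + (4200/4433)^2*(γ15)^2 + (3675/4433)^2*(γ23)^2 + (-896/2015)^2*(γ24)^2 + (420/4433)^2*(γ25)^2 + (196/4433)^2*(γ34)^2 + (-3675/4433)^2*(γ35)^2 + (9744/22165)^2*(γ45)^2 = 17640000/19651489*(-1) + 50176/19651489*(-1) + 17640000/19651489*(+1) + 13505625/19651489*(-1) + 802816/4060225*(-1) + 176400/19651489*(+1) + 38416/19651489*(-1) + 13505625/19651489*(+1) + 94945536/491287225*(+1) = 0 (each basis 2-blade squares to minus the product of its generators' squares); cross terms between blades sharing an index anticommute and cancel; the commuting (index-disjoint) pairs give grade-4 terms 2*c*c'*(blade product), which cancel blade by blade — γ1234: 1646400/19651489 - 1646400/19651489 = 0; γ1235: -30870000/19651489 + 30870000/19651489 = 0; γ1245: 16369920/19651489 + 188160/19651489 - 1505280/1786499 = 0; γ1345: -1646400/19651489 + 1646400/19651489 = 0; γ2345: 14323680/19651489 - 1317120/1786499 + 164640/19651489 = 0 — confirming B is simple. So B^2 = 0.
Answer: null-rotation, certificate B^2 = 0. Key observation: B^2 = 0 is a conjugation invariant, so its sign decides the class regardless of the surface form of B.


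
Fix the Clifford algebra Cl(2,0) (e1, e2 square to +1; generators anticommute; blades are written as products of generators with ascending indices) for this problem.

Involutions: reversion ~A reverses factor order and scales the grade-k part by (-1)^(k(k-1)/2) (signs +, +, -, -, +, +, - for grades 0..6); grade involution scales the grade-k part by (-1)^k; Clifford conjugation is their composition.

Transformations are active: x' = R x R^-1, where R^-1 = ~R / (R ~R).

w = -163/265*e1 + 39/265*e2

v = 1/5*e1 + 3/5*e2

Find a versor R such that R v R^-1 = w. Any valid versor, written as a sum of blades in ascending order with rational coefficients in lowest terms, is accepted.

Take R = v + w = -22/53*e1 + 198/265*e2. Because q(v) = q(w) = 2/5, conjugation by R sends v exactly to w.
Answer: -22/53*e1 + 198/265*e2


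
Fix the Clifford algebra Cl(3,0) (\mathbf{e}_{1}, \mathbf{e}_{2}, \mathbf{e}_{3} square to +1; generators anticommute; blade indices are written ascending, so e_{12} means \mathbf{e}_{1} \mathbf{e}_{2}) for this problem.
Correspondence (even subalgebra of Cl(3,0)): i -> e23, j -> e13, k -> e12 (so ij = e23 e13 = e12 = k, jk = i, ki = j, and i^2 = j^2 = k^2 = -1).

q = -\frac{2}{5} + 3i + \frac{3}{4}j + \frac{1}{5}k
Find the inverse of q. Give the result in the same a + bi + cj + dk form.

In blades: q = -\frac{2}{5} + \frac{1}{5} e_{12} + \frac{3}{4} e_{13} + 3 e_{23}.
With qbar = -\frac{2}{5} - \frac{1}{5} e_{12} - \frac{3}{4} e_{13} - 3 e_{23} (scalar fixed, mapped units negated), q qbar = \frac{781}{80} (the sum of squared coefficients), so q^-1 = qbar / (\frac{781}{80}) = -\frac{32}{781} - \frac{16}{781} e_{12} - \frac{60}{781} e_{13} - \frac{240}{781} e_{23}; translating back:
Answer: -\frac{32}{781} - \frac{240}{781}i - \frac{60}{781}j - \frac{16}{781}k


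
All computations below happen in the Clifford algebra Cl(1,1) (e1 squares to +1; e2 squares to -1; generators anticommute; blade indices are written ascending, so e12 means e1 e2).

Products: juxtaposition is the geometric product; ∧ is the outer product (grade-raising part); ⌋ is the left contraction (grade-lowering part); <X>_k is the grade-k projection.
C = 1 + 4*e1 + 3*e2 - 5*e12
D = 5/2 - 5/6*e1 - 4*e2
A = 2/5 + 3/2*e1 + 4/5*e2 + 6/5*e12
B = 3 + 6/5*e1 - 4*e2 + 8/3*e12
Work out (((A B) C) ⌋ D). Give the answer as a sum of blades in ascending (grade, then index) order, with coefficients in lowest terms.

step 1: 47/5 + 1787/150*e1 + 84/25*e2 - 172/75*e12
step 2: 1461/25 + 5939/150*e1 - 113/6*e2 - 4049/150*e12
step 3: 6799/180 - 487/10*e1 - 5844/25*e2
Answer: 6799/180 - 487/10*e1 - 5844/25*e2


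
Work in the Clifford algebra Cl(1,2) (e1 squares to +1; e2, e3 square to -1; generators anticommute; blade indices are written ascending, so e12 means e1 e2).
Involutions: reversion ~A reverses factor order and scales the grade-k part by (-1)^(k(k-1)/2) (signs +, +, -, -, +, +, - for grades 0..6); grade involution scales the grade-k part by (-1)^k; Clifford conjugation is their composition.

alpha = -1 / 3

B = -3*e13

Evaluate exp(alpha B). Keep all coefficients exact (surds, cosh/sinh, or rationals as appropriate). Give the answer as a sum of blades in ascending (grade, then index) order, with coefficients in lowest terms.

B^2 = (-3)^2*(e13)^2 = 9*(+1) = 9 (a basis 2-blade squares to minus the product of its generators' squares).
B^2 = 9 — hyperbolic case — the even/odd split gives cosh and sinh: l = 3, alpha*l = -1, so exp(alpha B) = cosh(-1) + (sinh(-1)/3)*B = cosh(1) + (-sinh(1)/3)*B.
Answer: cosh(1) + sinh(1)*e13


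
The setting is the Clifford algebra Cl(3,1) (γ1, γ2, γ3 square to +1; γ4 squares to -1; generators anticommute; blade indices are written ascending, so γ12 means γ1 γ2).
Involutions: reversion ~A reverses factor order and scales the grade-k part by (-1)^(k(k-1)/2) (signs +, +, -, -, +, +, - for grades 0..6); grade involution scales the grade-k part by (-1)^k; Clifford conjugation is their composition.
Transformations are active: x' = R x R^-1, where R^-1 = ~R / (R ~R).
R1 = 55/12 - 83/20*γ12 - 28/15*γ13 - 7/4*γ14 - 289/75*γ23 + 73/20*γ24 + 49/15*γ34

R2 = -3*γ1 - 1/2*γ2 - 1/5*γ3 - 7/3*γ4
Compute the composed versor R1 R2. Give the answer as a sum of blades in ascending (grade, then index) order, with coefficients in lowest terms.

Distribute over the terms of R2 (each basis-blade product reordered to ascending indices, repeated generators contracted through their squares):
R1 (-3*γ1) = -55/4*γ1 - 249/20*γ2 - 28/5*γ3 - 21/4*γ4 + 289/25*γ123 - 219/20*γ124 - 49/5*γ134
R1 (-1/2*γ2) = 83/40*γ1 - 55/24*γ2 - 289/150*γ3 + 73/40*γ4 - 14/15*γ123 - 7/8*γ124 - 49/30*γ234
R1 (-1/5*γ3) = 28/75*γ1 + 289/375*γ2 - 11/12*γ3 + 49/75*γ4 + 83/100*γ123 - 7/20*γ134 + 73/100*γ234
R1 (-7/3*γ4) = -49/12*γ1 + 511/60*γ2 + 343/45*γ3 - 385/36*γ4 + 581/60*γ124 + 196/45*γ134 + 2023/225*γ234
Summing the partial products and collecting blades:
Answer: -3077/200*γ1 - 16363/3000*γ2 - 739/900*γ3 - 24239/1800*γ4 + 3437/300*γ123 - 257/120*γ124 - 1043/180*γ134 + 7279/900*γ234


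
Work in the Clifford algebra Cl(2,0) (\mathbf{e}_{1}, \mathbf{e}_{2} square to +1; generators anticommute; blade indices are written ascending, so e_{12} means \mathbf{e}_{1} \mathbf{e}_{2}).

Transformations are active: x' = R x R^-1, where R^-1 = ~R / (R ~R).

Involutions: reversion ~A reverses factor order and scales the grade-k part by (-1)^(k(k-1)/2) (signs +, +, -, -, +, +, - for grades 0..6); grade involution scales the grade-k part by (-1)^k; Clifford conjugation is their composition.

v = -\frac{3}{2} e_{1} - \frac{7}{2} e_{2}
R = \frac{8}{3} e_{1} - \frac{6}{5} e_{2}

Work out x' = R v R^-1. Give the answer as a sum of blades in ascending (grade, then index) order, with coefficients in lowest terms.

~R = \frac{8}{3} e_{1} - \frac{6}{5} e_{2}, and R ~R = \frac{1924}{225}, so R^-1 = ~R / (\frac{1924}{225}).
R v = \frac{1}{5} - \frac{167}{15} e_{12}
Answer: \frac{1563}{962} e_{1} + \frac{3313}{962} e_{2}


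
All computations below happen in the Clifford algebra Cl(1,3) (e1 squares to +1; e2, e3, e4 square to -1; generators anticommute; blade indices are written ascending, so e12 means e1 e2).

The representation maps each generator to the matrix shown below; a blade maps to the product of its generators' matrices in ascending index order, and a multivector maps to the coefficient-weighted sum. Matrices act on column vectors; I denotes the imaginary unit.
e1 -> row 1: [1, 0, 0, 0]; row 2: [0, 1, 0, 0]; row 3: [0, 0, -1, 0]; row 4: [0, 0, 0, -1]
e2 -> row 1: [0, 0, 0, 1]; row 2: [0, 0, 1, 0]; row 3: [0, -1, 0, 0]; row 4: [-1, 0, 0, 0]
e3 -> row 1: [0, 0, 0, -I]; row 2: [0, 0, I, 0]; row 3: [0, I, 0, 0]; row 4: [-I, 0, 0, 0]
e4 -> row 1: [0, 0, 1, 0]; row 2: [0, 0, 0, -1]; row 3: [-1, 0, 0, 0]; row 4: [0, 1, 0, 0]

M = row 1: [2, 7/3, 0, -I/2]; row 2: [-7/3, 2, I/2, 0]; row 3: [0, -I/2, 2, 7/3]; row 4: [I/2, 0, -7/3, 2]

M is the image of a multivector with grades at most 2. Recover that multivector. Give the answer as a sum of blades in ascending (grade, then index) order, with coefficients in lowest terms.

Method: the blade images are trace-orthogonal — tr(rho(e_A) rho(e_B)^-1) = 4 if A = B and 0 otherwise — and rho(e_A)^-1 = (e_A)^2 * rho(e_A) with (e_A)^2 = +1 or -1, so the coefficient of e_A in the preimage is (e_A)^2 * tr(M rho(e_A))/4.
Nonzero projections over blades of grade <= 2: 1: (1)^2 = +1, tr(M 1) = 8, coefficient 2; e13: (e13)^2 = +1, tr(M rho(e13)) = 2, coefficient 1/2; e24: (e24)^2 = -1, tr(M rho(e24)) = -28/3, coefficient 7/3. Every other blade of grade <= 2 projects to 0.
Answer: 2 + 1/2*e13 + 7/3*e24


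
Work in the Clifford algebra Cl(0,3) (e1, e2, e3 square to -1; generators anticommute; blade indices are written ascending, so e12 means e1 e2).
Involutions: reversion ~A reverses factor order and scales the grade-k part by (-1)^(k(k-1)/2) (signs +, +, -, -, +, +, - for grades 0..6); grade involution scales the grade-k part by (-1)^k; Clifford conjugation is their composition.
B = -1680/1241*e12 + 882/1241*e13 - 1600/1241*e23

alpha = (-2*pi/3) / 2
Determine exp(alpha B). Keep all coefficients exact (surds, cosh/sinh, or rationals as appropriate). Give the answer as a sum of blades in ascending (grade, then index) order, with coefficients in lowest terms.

B^2 term by term: the squares give (-1680/1241)^2*(e12)^2 + (882/1241)^2*(e13)^2 + (-1600/1241)^2*(e23)^2 = 2822400/1540081*(-1) + 777924/1540081*(-1) + 2560000/1540081*(-1) = -4 (each basis 2-blade squares to minus the product of its generators' squares); cross terms between blades sharing an index anticommute and cancel. So B^2 = -4.
B^2 = -4 — circular case — the even/odd split gives cos and sin: l = 2, alpha*l = -2*pi/3, so exp(alpha B) = cos(-2*pi/3) + (sin(-2*pi/3)/2)*B = -1/2 + (-sqrt(3)/4)*B.
Answer: -1/2 + 420*sqrt(3)/1241*e12 - 441*sqrt(3)/2482*e13 + 400*sqrt(3)/1241*e23


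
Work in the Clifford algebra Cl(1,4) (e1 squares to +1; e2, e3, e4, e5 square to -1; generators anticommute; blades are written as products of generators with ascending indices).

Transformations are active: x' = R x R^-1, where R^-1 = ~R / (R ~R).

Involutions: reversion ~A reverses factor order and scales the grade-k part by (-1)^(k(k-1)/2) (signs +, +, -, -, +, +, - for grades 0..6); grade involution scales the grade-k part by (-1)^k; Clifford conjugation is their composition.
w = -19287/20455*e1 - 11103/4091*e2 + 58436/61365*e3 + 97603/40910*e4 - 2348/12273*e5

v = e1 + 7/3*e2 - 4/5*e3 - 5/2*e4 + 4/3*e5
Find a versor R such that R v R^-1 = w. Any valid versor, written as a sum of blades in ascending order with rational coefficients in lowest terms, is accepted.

Sketch: the shared square -11801/900 makes R = v + w = 1168/20455*e1 - 4672/12273*e2 + 9344/61365*e3 - 2336/20455*e4 + 4672/4091*e5 the natural versor; its sandwich fixes that direction, negates (v - w)/2, and sends v to w.
Answer: 1168/20455*e1 - 4672/12273*e2 + 9344/61365*e3 - 2336/20455*e4 + 4672/4091*e5


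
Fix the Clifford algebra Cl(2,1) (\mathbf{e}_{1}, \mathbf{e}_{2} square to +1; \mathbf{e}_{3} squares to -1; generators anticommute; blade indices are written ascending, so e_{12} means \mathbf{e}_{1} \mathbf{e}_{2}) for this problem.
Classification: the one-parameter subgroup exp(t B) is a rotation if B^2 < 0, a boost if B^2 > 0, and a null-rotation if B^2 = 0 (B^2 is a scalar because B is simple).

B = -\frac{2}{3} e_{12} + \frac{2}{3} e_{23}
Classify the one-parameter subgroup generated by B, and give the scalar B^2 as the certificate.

B^2 term by term: the squares give (-\frac{2}{3})^2*(e_{12})^2 + (\frac{2}{3})^2*(e_{23})^2 = \frac{4}{9}*(-1) + \frac{4}{9}*(+1) = 0 (each basis 2-blade squares to minus the product of its generators' squares); cross terms between blades sharing an index anticommute and cancel. So B^2 = 0.
Answer: null-rotation, certificate B^2 = 0. The invariant at work: B^2 = 0 is unchanged by conjugation, hence its sign classifies the subgroup whatever basis B is written in.


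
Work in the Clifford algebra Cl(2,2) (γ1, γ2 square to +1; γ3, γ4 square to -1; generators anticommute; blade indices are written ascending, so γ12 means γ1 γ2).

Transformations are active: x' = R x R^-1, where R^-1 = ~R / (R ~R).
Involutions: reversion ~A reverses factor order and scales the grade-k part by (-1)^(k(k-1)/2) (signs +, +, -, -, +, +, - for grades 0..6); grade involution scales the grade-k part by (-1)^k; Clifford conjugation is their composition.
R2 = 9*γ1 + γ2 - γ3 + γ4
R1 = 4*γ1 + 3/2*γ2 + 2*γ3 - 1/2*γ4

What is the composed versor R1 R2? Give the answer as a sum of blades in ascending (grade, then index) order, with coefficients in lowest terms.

Distribute over the terms of R1 (each basis-blade product reordered to ascending indices, repeated generators contracted through their squares):
(4*γ1) R2 = 36 + 4*γ12 - 4*γ13 + 4*γ14
(3/2*γ2) R2 = 3/2 - 27/2*γ12 - 3/2*γ23 + 3/2*γ24
(2*γ3) R2 = 2 - 18*γ13 - 2*γ23 + 2*γ34
(-1/2*γ4) R2 = 1/2 + 9/2*γ14 + 1/2*γ24 - 1/2*γ34
Summing the partial products and collecting blades:
Answer: 40 - 19/2*γ12 - 22*γ13 + 17/2*γ14 - 7/2*γ23 + 2*γ24 + 3/2*γ34


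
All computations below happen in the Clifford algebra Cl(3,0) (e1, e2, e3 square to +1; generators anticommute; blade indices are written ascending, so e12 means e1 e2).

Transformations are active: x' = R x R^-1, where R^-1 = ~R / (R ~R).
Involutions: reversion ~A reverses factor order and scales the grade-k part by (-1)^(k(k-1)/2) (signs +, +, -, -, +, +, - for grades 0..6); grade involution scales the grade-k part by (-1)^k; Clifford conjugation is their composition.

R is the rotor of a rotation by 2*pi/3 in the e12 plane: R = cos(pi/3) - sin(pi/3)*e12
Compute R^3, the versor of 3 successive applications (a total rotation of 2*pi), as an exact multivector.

Half-angle bookkeeping: 3 applications in e12 add up to rotor phase 3*pi/3 = pi, so R^3 = cos(pi) - sin(pi)*e12.
cos(pi) = -1 and sin(pi) = 0, so R^3 = -1. The total rotation 2*pi is 1 full turn, so every vector returns to itself, yet the rotor is -1, on the OTHER sheet of the double cover (an odd number of 2*pi turns).
Answer: -1


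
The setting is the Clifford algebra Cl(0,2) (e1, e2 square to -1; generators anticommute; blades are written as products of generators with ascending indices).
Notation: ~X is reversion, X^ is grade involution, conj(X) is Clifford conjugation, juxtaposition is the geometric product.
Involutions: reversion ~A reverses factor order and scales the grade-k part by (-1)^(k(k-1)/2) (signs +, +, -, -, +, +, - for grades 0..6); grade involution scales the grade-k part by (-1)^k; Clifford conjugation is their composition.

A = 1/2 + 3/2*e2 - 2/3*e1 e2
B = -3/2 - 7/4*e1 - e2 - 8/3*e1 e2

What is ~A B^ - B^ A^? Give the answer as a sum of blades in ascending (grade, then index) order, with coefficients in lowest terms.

first term: -17/36 - 91/24*e1 - 7/12*e2 - 119/24*e1 e2
second term: -37/36 - 91/24*e1 + 47/12*e2 - 71/24*e1 e2
Answer: 5/9 - 9/2*e2 - 2*e1 e2


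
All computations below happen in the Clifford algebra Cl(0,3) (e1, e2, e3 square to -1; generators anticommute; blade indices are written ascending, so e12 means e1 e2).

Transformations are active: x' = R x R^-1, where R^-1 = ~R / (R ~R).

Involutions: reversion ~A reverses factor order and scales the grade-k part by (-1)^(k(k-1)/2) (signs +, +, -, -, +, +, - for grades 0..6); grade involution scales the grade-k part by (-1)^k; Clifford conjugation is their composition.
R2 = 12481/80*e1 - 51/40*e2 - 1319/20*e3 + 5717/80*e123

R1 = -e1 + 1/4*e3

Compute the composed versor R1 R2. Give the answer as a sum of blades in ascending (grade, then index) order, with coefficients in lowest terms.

Distribute over the terms of R1 (each basis-blade product reordered to ascending indices, repeated generators contracted through their squares):
(-e1) R2 = 12481/80 + 51/40*e12 + 1319/20*e13 + 5717/80*e23
(1/4*e3) R2 = 1319/80 - 5717/320*e12 - 12481/320*e13 + 51/160*e23
Summing the partial products and collecting blades:
Answer: 345/2 - 5309/320*e12 + 8623/320*e13 + 2297/32*e23


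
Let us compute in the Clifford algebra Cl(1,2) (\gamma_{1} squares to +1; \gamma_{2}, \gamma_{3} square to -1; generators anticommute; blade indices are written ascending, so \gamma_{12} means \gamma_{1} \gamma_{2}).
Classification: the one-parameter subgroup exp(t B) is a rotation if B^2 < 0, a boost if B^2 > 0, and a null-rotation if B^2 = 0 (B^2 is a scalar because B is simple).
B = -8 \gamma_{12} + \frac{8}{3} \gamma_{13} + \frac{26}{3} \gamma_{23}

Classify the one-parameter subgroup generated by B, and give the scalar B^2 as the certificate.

B^2 term by term: the squares give (-8)^2*(\gamma_{12})^2 + (\frac{8}{3})^2*(\gamma_{13})^2 + (\frac{26}{3})^2*(\gamma_{23})^2 = 64*(+1) + \frac{64}{9}*(+1) + \frac{676}{9}*(-1) = -4 (each basis 2-blade squares to minus the product of its generators' squares); cross terms between blades sharing an index anticommute and cancel. So B^2 = -4.
Answer: rotation, certificate B^2 = -4. The invariant at work: B^2 = -4 is unchanged by conjugation, hence its sign classifies the subgroup whatever basis B is written in.


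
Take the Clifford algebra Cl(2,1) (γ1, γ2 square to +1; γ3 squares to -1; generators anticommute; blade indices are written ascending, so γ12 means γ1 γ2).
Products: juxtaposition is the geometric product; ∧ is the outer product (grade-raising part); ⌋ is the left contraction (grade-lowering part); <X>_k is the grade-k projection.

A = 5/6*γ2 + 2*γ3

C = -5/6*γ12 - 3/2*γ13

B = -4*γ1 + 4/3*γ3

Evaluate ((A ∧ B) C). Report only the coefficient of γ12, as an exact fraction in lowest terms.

step 1: 10/3*γ12 + 8*γ13 + 10/9*γ23
step 2: -83/9 + 5/3*γ12 + 25/27*γ13 - 5/3*γ23
Answer: 5/3


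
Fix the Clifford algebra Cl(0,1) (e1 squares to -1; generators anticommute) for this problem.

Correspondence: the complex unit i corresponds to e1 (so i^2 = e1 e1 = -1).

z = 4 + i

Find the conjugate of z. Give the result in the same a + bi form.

In blades: z = 4 + e1.
Conjugation here is Clifford conjugation: the scalar is fixed and the grade-1 and grade-2 blades all flip sign, giving 4 - e1; translating back:
Answer: 4 - i


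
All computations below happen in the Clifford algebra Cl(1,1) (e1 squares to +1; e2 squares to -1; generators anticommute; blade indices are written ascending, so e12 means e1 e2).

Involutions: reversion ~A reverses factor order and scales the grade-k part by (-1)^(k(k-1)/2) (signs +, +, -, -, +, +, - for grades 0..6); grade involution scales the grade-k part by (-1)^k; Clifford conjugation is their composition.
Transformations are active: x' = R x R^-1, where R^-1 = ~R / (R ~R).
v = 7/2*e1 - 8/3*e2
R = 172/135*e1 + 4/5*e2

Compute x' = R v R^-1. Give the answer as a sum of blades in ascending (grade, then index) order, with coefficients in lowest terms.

~R = 172/135*e1 + 4/5*e2, and R ~R = 3584/3645, so R^-1 = ~R / (3584/3645).
R v = 178/27 - 502/81*e12
Answer: 3043/224*e1 + 9001/672*e2


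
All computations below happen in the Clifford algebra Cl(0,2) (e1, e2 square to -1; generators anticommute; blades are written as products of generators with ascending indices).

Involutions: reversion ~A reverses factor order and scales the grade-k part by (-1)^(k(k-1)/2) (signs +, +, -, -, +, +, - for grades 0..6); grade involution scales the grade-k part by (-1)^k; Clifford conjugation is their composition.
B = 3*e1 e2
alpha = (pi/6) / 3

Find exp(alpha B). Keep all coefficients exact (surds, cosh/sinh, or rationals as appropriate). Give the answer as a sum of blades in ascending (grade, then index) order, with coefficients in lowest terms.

B^2 = (3)^2*(e1 e2)^2 = 9*(-1) = -9 (a basis 2-blade squares to minus the product of its generators' squares).
B^2 = -9 — since the square is negative, the closed form is circular: l = 3, alpha*l = pi/6, so exp(alpha B) = cos(pi/6) + (sin(pi/6)/3)*B = sqrt(3)/2 + (1/6)*B.
Answer: sqrt(3)/2 + 1/2*e1 e2


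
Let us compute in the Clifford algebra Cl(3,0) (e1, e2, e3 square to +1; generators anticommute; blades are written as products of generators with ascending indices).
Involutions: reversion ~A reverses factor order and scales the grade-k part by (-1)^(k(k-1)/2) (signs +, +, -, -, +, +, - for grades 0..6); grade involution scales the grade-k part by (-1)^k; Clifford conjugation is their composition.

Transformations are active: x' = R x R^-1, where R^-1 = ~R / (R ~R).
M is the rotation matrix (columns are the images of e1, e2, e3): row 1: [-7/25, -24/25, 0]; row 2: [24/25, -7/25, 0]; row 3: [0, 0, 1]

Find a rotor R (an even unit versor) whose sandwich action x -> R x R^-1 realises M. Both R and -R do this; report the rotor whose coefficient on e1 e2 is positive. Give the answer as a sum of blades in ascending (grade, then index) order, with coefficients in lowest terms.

Method: write R = a + b12*e1 e2 + b13*e1 e3 + b23*e2 e3 with a^2 + b12^2 + b13^2 + b23^2 = 1 (so R^-1 = ~R). Expanding the columns R e_j ~R gives tr M = 4a^2 - 1 and, from the antisymmetric part, M21 - M12 = -4a*b12, M13 - M31 = 4a*b13, M32 - M23 = -4a*b23.
Here tr M = 11/25, so a^2 = (1 + tr M)/4 = 9/25 and a = ±3/5. Taking a = 3/5: M21 - M12 = 48/25, M13 - M31 = 0, M32 - M23 = 0, giving b12 = -4/5, b13 = 0, b23 = 0, i.e. R = 3/5 - 4/5*e1 e2.
Its e1 e2 coefficient is negative, so report the other preimage -R.
Answer: -3/5 + 4/5*e1 e2. Uniqueness: Spin(3) -> SO(3) maps R and -R to the same rotation of trace 11/25; fixing the sign of the e1 e2 coefficient removes the ambiguity.


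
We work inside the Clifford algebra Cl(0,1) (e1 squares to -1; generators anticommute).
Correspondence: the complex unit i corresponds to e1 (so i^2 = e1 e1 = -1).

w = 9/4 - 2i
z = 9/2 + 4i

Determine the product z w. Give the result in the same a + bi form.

In blades: z = 9/2 + 4*e1, w = 9/4 - 2*e1.
Distribute z over w term by term (generator squares from the signature, products reordered to ascending indices): (9/2)*w = 81/8 - 9*e1; (4*e1)*w = 8 + 9*e1.
Sum: 145/8; translating back through the correspondence:
Answer: 145/8


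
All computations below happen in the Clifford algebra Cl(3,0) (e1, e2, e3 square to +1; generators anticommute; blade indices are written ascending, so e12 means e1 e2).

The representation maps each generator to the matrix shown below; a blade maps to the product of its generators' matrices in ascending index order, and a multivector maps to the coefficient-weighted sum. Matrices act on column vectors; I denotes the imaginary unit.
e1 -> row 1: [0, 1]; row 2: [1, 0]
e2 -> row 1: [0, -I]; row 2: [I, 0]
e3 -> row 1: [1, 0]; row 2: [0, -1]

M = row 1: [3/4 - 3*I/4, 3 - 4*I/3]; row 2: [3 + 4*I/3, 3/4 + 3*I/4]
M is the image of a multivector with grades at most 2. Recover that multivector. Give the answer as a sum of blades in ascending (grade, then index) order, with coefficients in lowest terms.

Method: 1, rho(e1), rho(e2), rho(e3) form a trace-orthogonal basis of the 2x2 complex matrices (tr(X Y) = 2 if X = Y, else 0), so M = m0*1 + m1*rho(e1) + m2*rho(e2) + m3*rho(e3) with m0 = tr(M)/2 = 3/4, m1 = tr(M rho(e1))/2 = 3, m2 = tr(M rho(e2))/2 = 4/3, m3 = tr(M rho(e3))/2 = -3*I/4.
Multiplying table entries, the bivector images are rho(e12) = I*rho(e3), rho(e13) = -I*rho(e2), rho(e23) = I*rho(e1); with real blade coefficients the real parts of m0..m3 are the coefficients of 1, e1, e2, e3 and the imaginary parts give the bivectors (e23: Im m1, e13: -Im m2, e12: Im m3).
Answer: 3/4 + 3*e1 + 4/3*e2 - 3/4*e12
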